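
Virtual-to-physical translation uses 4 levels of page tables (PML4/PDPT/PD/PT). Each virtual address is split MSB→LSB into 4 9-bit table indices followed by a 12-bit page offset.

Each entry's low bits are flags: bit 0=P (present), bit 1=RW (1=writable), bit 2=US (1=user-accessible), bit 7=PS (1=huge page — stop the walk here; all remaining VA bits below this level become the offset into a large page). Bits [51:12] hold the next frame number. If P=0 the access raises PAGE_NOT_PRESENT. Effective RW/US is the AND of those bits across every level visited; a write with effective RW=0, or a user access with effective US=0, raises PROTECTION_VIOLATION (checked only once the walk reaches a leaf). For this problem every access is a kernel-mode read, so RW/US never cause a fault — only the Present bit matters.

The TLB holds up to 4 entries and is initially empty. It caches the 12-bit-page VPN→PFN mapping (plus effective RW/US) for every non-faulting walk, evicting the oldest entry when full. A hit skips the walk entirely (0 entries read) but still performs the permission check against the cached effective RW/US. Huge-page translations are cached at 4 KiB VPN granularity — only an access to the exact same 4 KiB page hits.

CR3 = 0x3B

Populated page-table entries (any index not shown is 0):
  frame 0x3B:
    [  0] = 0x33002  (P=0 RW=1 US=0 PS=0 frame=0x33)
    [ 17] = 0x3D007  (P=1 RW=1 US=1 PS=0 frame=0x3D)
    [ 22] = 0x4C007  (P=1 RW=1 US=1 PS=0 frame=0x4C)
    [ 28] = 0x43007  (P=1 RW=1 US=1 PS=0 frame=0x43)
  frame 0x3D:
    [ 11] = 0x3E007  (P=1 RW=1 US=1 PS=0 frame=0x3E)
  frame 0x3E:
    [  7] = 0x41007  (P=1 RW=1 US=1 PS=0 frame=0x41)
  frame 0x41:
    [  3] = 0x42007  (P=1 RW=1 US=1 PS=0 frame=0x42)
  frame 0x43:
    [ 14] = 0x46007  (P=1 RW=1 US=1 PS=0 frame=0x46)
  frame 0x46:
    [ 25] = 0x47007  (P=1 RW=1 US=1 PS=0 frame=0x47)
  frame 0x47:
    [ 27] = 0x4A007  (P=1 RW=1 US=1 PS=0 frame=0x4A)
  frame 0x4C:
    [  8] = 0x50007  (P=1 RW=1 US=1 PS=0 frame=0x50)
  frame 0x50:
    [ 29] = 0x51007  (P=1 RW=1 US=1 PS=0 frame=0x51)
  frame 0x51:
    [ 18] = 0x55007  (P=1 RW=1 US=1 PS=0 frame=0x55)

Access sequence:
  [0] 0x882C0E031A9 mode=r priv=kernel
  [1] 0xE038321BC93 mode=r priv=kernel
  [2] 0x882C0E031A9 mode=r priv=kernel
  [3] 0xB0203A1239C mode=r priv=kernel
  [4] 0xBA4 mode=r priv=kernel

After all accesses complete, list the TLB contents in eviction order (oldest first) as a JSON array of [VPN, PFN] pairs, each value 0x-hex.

Per-access translation:
#0 VA=0x882C0E031A9 (r,kernel):
  lvl0: tbl 0x3B, slot 17 ⇒ 0x3D007 (P1/RW1/US1/PS0)
  lvl1: tbl 0x3D, slot 11 ⇒ 0x3E007 (P1/RW1/US1/PS0)
  lvl2: tbl 0x3E, slot 7 ⇒ 0x41007 (P1/RW1/US1/PS0)
  lvl3: tbl 0x41, slot 3 ⇒ 0x42007 (P1/RW1/US1/PS0)
  ⇒ phys 0x421A9  [4 reads]
#1 VA=0xE038321BC93 (r,kernel):
  lvl0: tbl 0x3B, slot 28 ⇒ 0x43007 (P1/RW1/US1/PS0)
  lvl1: tbl 0x43, slot 14 ⇒ 0x46007 (P1/RW1/US1/PS0)
  lvl2: tbl 0x46, slot 25 ⇒ 0x47007 (P1/RW1/US1/PS0)
  lvl3: tbl 0x47, slot 27 ⇒ 0x4A007 (P1/RW1/US1/PS0)
  ⇒ phys 0x4AC93  [4 reads]
#2 VA=0x882C0E031A9 (r,kernel):
  TLB hit vpn=0x882C0E03 → PA=0x421A9
#3 VA=0xB0203A1239C (r,kernel):
  lvl0: tbl 0x3B, slot 22 ⇒ 0x4C007 (P1/RW1/US1/PS0)
  lvl1: tbl 0x4C, slot 8 ⇒ 0x50007 (P1/RW1/US1/PS0)
  lvl2: tbl 0x50, slot 29 ⇒ 0x51007 (P1/RW1/US1/PS0)
  lvl3: tbl 0x51, slot 18 ⇒ 0x55007 (P1/RW1/US1/PS0)
  ⇒ phys 0x5539C  [4 reads]
#4 VA=0xBA4 (r,kernel):
  lvl0: tbl 0x3B, slot 0 ⇒ 0x33002 (P0/RW1/US0/PS0)
  ⇒ fault: PAGE_NOT_PRESENT  — 1 lookups

TLB: [["0x882C0E03", "0x42"], ["0xE038321B", "0x4A"], ["0xB0203A12", "0x55"]]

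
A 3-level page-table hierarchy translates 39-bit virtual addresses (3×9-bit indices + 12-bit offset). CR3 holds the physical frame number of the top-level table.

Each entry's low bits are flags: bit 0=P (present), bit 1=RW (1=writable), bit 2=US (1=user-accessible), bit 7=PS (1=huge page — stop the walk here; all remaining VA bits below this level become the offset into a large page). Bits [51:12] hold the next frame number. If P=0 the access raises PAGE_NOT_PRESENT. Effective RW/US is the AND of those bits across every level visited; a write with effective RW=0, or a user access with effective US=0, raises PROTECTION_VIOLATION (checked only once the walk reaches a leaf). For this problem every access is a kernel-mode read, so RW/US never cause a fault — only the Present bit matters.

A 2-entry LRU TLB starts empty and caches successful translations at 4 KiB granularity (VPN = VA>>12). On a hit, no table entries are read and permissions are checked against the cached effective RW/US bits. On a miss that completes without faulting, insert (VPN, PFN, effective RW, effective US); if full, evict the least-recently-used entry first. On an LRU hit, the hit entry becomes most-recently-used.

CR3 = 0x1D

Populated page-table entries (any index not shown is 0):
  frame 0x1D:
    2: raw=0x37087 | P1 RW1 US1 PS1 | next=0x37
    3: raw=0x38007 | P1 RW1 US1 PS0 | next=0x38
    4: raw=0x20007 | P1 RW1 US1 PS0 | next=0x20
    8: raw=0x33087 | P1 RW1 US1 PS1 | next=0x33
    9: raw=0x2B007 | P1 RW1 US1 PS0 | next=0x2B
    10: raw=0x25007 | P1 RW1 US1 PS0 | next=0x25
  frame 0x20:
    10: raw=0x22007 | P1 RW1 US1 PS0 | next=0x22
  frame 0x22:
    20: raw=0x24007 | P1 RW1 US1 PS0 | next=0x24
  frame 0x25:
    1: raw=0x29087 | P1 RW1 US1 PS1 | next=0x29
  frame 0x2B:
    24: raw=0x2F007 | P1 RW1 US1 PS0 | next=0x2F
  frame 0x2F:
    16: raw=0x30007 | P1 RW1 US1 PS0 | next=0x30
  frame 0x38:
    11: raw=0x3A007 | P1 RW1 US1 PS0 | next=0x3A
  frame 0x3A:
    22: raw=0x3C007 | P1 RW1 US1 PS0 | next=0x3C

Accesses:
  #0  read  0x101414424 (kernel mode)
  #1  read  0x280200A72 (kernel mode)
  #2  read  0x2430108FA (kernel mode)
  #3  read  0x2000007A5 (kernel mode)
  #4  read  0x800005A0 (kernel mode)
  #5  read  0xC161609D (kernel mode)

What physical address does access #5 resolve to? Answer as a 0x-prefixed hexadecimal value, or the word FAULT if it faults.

Per-access translation:
#0 VA=0x101414424 (r,kernel):
  L0: frame=0x1D idx=4 entry=0x20007 [P=1 RW=1 US=1 PS=0]
  L1: frame=0x20 idx=10 entry=0x22007 [P=1 RW=1 US=1 PS=0]
  L2: frame=0x22 idx=20 entry=0x24007 [P=1 RW=1 US=1 PS=0]
  ⇒ phys 0x24424  [3 reads]
#1 VA=0x280200A72 (r,kernel):
  L0: frame=0x1D idx=10 entry=0x25007 [P=1 RW=1 US=1 PS=0]
  L1: frame=0x25 idx=1 entry=0x29087 [P=1 RW=1 US=1 PS=1]
  ⇒ phys 0x29A72 (huge @L1)  [2 reads]
#2 VA=0x2430108FA (r,kernel):
  L0: frame=0x1D idx=9 entry=0x2B007 [P=1 RW=1 US=1 PS=0]
  L1: frame=0x2B idx=24 entry=0x2F007 [P=1 RW=1 US=1 PS=0]
  L2: frame=0x2F idx=16 entry=0x30007 [P=1 RW=1 US=1 PS=0]
  ⇒ phys 0x308FA  [3 reads]
#3 VA=0x2000007A5 (r,kernel):
  L0: frame=0x1D idx=8 entry=0x33087 [P=1 RW=1 US=1 PS=1]
  ⇒ phys 0x337A5 (huge @L0)  [1 reads]
#4 VA=0x800005A0 (r,kernel):
  L0: frame=0x1D idx=2 entry=0x37087 [P=1 RW=1 US=1 PS=1]
  ⇒ phys 0x375A0 (huge @L0)  [1 reads]
#5 VA=0xC161609D (r,kernel):
  L0: frame=0x1D idx=3 entry=0x38007 [P=1 RW=1 US=1 PS=0]
  L1: frame=0x38 idx=11 entry=0x3A007 [P=1 RW=1 US=1 PS=0]
  L2: frame=0x3A idx=22 entry=0x3C007 [P=1 RW=1 US=1 PS=0]
  ⇒ phys 0x3C09D  [3 reads]

Access #5 PA: 0x3C09D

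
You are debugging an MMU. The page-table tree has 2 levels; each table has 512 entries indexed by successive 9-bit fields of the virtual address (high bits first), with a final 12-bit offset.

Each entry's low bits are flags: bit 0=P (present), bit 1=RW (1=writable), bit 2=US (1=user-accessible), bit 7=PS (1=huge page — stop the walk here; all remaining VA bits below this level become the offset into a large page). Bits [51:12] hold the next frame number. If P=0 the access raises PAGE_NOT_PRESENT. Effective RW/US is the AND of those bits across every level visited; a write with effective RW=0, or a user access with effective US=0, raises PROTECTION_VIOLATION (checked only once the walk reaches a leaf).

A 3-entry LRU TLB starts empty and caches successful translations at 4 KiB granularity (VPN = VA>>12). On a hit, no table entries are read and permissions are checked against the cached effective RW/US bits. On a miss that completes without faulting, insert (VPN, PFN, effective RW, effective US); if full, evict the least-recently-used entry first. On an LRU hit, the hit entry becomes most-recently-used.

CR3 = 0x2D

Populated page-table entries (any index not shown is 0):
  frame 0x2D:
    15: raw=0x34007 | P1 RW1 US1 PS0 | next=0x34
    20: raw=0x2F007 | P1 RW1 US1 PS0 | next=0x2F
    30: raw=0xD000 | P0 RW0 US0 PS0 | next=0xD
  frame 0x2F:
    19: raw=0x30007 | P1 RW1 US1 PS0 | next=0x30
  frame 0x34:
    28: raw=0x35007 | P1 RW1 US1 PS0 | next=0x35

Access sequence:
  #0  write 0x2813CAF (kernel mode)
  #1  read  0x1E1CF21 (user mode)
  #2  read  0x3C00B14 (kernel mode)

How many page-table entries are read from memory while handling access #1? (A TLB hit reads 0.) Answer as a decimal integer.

Trace:
#0 VA=0x2813CAF (w,kernel):
  L0: frame=0x2D idx=20 entry=0x2F007 [P=1 RW=1 US=1 PS=0]
  L1: frame=0x2F idx=19 entry=0x30007 [P=1 RW=1 US=1 PS=0]
  ✓ 0x30CAF  — 2 lookups
#1 VA=0x1E1CF21 (r,user):
  L0: frame=0x2D idx=15 entry=0x34007 [P=1 RW=1 US=1 PS=0]
  L1: frame=0x34 idx=28 entry=0x35007 [P=1 RW=1 US=1 PS=0]
  ✓ 0x35F21  — 2 lookups
#2 VA=0x3C00B14 (r,kernel):
  L0: frame=0x2D idx=30 entry=0xD000 [P=0 RW=0 US=0 PS=0]
  ✗ PAGE_NOT_PRESENT  [1 reads]

Entries read for #1: 2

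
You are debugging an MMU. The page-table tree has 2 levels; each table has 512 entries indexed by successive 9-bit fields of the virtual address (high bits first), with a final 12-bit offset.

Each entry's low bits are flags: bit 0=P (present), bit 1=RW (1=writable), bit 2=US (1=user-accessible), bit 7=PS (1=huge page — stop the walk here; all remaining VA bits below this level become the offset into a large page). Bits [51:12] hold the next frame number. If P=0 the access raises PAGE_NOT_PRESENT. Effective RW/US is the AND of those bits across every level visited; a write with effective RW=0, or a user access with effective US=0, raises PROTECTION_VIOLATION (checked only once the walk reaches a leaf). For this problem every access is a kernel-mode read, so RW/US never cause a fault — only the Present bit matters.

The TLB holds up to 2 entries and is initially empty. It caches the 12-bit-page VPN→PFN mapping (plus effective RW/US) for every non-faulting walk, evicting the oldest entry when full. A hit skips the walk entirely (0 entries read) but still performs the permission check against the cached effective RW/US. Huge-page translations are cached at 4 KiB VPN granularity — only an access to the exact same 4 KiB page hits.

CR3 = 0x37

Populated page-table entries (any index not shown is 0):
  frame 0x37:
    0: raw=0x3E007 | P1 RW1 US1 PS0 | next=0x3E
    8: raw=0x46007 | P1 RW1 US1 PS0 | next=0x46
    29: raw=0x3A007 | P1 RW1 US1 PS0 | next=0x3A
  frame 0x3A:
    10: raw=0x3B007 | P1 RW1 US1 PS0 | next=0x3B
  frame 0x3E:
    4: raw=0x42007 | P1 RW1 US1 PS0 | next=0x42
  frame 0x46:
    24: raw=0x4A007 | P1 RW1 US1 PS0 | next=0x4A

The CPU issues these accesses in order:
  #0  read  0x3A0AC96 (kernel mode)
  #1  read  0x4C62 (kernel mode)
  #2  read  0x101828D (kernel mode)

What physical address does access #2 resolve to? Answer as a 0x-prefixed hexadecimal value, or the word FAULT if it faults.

Per-access translation:
#0 VA=0x3A0AC96 (r,kernel):
  L0 @0x37[29] → 0x3A007  P=1,RW=1,US=1,PS=0
  L1 @0x3A[10] → 0x3B007  P=1,RW=1,US=1,PS=0
  ⇒ phys 0x3BC96  [2 reads]
#1 VA=0x4C62 (r,kernel):
  L0 @0x37[0] → 0x3E007  P=1,RW=1,US=1,PS=0
  L1 @0x3E[4] → 0x42007  P=1,RW=1,US=1,PS=0
  ⇒ phys 0x42C62  [2 reads]
#2 VA=0x101828D (r,kernel):
  L0 @0x37[8] → 0x46007  P=1,RW=1,US=1,PS=0
  L1 @0x46[24] → 0x4A007  P=1,RW=1,US=1,PS=0
  ⇒ phys 0x4A28D  [2 reads]

Access #2 PA: 0x4A28D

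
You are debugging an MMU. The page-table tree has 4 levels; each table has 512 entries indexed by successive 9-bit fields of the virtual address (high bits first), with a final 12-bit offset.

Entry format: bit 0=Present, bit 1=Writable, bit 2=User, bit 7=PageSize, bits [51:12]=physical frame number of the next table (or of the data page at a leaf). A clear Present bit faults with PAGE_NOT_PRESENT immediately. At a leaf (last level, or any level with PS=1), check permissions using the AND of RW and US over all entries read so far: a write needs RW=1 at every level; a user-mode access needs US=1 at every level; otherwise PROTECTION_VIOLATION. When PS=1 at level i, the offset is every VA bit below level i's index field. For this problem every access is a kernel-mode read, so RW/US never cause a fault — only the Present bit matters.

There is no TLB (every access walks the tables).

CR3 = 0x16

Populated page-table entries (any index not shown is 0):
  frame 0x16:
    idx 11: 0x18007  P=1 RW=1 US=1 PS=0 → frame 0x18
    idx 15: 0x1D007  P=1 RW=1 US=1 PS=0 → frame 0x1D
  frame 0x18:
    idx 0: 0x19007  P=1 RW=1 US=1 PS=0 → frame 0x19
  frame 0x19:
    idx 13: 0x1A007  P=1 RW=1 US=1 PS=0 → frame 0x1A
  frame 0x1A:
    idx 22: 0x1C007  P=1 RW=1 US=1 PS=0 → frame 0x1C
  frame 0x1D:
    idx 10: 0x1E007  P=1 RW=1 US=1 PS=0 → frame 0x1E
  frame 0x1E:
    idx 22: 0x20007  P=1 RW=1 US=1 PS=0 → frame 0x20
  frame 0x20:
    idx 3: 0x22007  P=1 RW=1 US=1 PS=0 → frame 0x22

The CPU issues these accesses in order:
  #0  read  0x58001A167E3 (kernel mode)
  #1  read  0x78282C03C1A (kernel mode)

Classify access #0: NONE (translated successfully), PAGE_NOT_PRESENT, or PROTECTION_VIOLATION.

Trace:
#0 VA=0x58001A167E3 (r,kernel):
  L0 @0x16[11] → 0x18007  P=1,RW=1,US=1,PS=0
  L1 @0x18[0] → 0x19007  P=1,RW=1,US=1,PS=0
  L2 @0x19[13] → 0x1A007  P=1,RW=1,US=1,PS=0
  L3 @0x1A[22] → 0x1C007  P=1,RW=1,US=1,PS=0
  ⇒ phys 0x1C7E3  [4 reads]
#1 VA=0x78282C03C1A (r,kernel):
  L0 @0x16[15] → 0x1D007  P=1,RW=1,US=1,PS=0
  L1 @0x1D[10] → 0x1E007  P=1,RW=1,US=1,PS=0
  L2 @0x1E[22] → 0x20007  P=1,RW=1,US=1,PS=0
  L3 @0x20[3] → 0x22007  P=1,RW=1,US=1,PS=0
  ⇒ phys 0x22C1A  [4 reads]

Access #0 fault: NONE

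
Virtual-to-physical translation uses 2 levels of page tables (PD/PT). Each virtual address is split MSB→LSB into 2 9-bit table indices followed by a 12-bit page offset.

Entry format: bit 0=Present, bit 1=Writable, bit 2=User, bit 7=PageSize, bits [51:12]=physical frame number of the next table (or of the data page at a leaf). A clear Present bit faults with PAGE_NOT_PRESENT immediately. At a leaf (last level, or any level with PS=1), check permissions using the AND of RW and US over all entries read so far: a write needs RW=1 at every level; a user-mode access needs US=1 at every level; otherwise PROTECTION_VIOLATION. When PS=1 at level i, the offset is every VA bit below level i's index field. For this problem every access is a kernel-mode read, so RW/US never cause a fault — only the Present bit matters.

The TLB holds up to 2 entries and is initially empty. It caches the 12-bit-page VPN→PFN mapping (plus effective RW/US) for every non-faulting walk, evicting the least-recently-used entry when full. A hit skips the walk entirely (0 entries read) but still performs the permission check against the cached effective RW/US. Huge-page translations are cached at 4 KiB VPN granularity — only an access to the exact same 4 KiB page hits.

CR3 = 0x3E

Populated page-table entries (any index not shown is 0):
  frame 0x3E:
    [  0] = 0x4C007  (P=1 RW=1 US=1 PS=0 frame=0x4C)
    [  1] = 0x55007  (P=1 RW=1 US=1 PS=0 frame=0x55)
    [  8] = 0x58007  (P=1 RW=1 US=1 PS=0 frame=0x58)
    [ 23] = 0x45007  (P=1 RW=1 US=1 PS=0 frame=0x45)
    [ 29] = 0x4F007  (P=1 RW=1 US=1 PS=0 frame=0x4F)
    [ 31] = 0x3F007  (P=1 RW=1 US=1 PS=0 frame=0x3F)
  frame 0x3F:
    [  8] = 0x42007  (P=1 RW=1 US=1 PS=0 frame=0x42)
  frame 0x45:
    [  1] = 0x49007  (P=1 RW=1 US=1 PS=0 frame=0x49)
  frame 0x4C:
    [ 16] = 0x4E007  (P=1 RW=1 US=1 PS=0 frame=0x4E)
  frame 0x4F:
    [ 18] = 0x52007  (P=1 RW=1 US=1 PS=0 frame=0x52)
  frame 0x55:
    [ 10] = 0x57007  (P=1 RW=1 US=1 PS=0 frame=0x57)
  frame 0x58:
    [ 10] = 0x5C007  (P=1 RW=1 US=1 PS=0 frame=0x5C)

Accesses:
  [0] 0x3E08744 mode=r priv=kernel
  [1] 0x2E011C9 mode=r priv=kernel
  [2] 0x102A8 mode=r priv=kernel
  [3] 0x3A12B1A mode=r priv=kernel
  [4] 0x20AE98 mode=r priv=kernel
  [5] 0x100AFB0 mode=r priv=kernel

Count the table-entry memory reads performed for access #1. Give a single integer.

Walk each access:
#0 VA=0x3E08744 (r,kernel):
  L0 @0x3E[31] → 0x3F007  P=1,RW=1,US=1,PS=0
  L1 @0x3F[8] → 0x42007  P=1,RW=1,US=1,PS=0
  → PA=0x42744  (2 entries read)
#1 VA=0x2E011C9 (r,kernel):
  L0 @0x3E[23] → 0x45007  P=1,RW=1,US=1,PS=0
  L1 @0x45[1] → 0x49007  P=1,RW=1,US=1,PS=0
  → PA=0x491C9  (2 entries read)
#2 VA=0x102A8 (r,kernel):
  L0 @0x3E[0] → 0x4C007  P=1,RW=1,US=1,PS=0
  L1 @0x4C[16] → 0x4E007  P=1,RW=1,US=1,PS=0
  → PA=0x4E2A8  (2 entries read)
#3 VA=0x3A12B1A (r,kernel):
  L0 @0x3E[29] → 0x4F007  P=1,RW=1,US=1,PS=0
  L1 @0x4F[18] → 0x52007  P=1,RW=1,US=1,PS=0
  → PA=0x52B1A  (2 entries read)
#4 VA=0x20AE98 (r,kernel):
  L0 @0x3E[1] → 0x55007  P=1,RW=1,US=1,PS=0
  L1 @0x55[10] → 0x57007  P=1,RW=1,US=1,PS=0
  → PA=0x57E98  (2 entries read)
#5 VA=0x100AFB0 (r,kernel):
  L0 @0x3E[8] → 0x58007  P=1,RW=1,US=1,PS=0
  L1 @0x58[10] → 0x5C007  P=1,RW=1,US=1,PS=0
  → PA=0x5CFB0  (2 entries read)

Entries read for #1: 2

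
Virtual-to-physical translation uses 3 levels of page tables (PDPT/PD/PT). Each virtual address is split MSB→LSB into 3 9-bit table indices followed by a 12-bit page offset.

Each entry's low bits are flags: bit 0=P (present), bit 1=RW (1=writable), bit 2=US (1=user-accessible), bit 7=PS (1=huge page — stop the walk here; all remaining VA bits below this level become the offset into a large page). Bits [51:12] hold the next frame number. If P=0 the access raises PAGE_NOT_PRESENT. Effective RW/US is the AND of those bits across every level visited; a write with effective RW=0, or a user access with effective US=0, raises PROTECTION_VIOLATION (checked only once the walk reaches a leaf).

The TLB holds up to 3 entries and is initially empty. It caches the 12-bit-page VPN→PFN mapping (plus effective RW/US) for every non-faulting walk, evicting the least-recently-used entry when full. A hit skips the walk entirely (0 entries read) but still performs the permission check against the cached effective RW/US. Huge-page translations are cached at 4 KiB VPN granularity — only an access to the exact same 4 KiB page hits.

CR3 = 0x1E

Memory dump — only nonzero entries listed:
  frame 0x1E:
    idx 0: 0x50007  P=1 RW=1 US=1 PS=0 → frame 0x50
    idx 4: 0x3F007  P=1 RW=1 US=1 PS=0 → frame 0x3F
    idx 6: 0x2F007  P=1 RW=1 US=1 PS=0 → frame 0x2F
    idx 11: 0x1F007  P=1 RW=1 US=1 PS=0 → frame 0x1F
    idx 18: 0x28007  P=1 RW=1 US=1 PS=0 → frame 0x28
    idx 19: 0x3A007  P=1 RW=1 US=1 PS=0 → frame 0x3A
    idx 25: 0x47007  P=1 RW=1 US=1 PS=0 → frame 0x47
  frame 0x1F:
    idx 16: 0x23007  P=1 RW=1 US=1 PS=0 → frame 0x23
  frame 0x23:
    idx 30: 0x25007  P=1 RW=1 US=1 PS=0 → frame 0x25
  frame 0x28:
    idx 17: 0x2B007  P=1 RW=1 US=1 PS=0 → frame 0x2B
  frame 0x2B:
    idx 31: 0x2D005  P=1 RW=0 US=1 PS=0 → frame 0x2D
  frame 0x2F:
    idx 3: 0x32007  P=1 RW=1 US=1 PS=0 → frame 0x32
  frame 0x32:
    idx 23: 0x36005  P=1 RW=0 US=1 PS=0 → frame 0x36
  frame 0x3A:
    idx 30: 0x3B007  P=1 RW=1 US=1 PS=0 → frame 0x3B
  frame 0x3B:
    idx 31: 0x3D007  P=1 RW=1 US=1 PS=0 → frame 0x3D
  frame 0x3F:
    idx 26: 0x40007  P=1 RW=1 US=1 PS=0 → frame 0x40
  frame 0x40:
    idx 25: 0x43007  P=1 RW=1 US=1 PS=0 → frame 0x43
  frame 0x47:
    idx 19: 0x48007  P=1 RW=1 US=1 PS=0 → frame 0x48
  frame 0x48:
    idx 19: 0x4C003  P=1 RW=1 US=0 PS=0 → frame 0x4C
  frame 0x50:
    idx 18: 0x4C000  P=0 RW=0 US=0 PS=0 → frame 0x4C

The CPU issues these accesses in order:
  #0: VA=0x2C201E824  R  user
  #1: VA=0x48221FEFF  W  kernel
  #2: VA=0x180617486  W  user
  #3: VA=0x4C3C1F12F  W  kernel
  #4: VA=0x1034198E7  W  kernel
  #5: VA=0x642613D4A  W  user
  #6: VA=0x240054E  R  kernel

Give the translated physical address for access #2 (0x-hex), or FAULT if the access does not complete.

Trace:
#0 VA=0x2C201E824 (r,user):
  lvl0: tbl 0x1E, slot 11 ⇒ 0x1F007 (P1/RW1/US1/PS0)
  lvl1: tbl 0x1F, slot 16 ⇒ 0x23007 (P1/RW1/US1/PS0)
  lvl2: tbl 0x23, slot 30 ⇒ 0x25007 (P1/RW1/US1/PS0)
  → PA=0x25824  (3 entries read)
#1 VA=0x48221FEFF (w,kernel):
  lvl0: tbl 0x1E, slot 18 ⇒ 0x28007 (P1/RW1/US1/PS0)
  lvl1: tbl 0x28, slot 17 ⇒ 0x2B007 (P1/RW1/US1/PS0)
  lvl2: tbl 0x2B, slot 31 ⇒ 0x2D005 (P1/RW0/US1/PS0)
  ✗ PROTECTION_VIOLATION  [3 reads]
#2 VA=0x180617486 (w,user):
  lvl0: tbl 0x1E, slot 6 ⇒ 0x2F007 (P1/RW1/US1/PS0)
  lvl1: tbl 0x2F, slot 3 ⇒ 0x32007 (P1/RW1/US1/PS0)
  lvl2: tbl 0x32, slot 23 ⇒ 0x36005 (P1/RW0/US1/PS0)
  ✗ PROTECTION_VIOLATION  [3 reads]
#3 VA=0x4C3C1F12F (w,kernel):
  lvl0: tbl 0x1E, slot 19 ⇒ 0x3A007 (P1/RW1/US1/PS0)
  lvl1: tbl 0x3A, slot 30 ⇒ 0x3B007 (P1/RW1/US1/PS0)
  lvl2: tbl 0x3B, slot 31 ⇒ 0x3D007 (P1/RW1/US1/PS0)
  → PA=0x3D12F  (3 entries read)
#4 VA=0x1034198E7 (w,kernel):
  lvl0: tbl 0x1E, slot 4 ⇒ 0x3F007 (P1/RW1/US1/PS0)
  lvl1: tbl 0x3F, slot 26 ⇒ 0x40007 (P1/RW1/US1/PS0)
  lvl2: tbl 0x40, slot 25 ⇒ 0x43007 (P1/RW1/US1/PS0)
  → PA=0x438E7  (3 entries read)
#5 VA=0x642613D4A (w,user):
  lvl0: tbl 0x1E, slot 25 ⇒ 0x47007 (P1/RW1/US1/PS0)
  lvl1: tbl 0x47, slot 19 ⇒ 0x48007 (P1/RW1/US1/PS0)
  lvl2: tbl 0x48, slot 19 ⇒ 0x4C003 (P1/RW1/US0/PS0)
  ✗ PROTECTION_VIOLATION  [3 reads]
#6 VA=0x240054E (r,kernel):
  lvl0: tbl 0x1E, slot 0 ⇒ 0x50007 (P1/RW1/US1/PS0)
  lvl1: tbl 0x50, slot 18 ⇒ 0x4C000 (P0/RW0/US0/PS0)
  ✗ PAGE_NOT_PRESENT  [2 reads]

Access #2 PA: FAULT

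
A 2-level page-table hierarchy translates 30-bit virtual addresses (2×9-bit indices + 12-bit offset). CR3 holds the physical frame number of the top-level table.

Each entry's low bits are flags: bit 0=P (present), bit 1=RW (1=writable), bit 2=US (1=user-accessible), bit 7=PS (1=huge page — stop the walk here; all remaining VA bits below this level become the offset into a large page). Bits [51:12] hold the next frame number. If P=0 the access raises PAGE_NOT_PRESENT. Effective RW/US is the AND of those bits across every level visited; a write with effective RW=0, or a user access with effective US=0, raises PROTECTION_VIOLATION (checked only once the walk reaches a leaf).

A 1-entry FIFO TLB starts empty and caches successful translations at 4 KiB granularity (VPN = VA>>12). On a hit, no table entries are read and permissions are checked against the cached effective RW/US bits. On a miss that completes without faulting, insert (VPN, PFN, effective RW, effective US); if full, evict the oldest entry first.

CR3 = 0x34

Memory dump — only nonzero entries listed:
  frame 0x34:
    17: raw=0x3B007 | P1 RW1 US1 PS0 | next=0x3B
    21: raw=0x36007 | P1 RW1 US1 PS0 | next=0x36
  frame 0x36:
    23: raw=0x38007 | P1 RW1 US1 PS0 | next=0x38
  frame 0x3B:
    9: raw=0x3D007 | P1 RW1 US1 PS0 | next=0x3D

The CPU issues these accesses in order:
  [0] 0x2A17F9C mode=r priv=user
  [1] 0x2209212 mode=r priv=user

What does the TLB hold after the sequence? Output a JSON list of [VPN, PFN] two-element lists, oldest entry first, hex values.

Trace:
#0 VA=0x2A17F9C (r,user):
  [0] read 0x34 idx=21: raw=0x36007 flags P=1 W=1 U=1 S=0
  [1] read 0x36 idx=23: raw=0x38007 flags P=1 W=1 U=1 S=0
  ✓ 0x38F9C  — 2 lookups
#1 VA=0x2209212 (r,user):
  [0] read 0x34 idx=17: raw=0x3B007 flags P=1 W=1 U=1 S=0
  [1] read 0x3B idx=9: raw=0x3D007 flags P=1 W=1 U=1 S=0
  ✓ 0x3D212  — 2 lookups

TLB: [["0x2209", "0x3D"]]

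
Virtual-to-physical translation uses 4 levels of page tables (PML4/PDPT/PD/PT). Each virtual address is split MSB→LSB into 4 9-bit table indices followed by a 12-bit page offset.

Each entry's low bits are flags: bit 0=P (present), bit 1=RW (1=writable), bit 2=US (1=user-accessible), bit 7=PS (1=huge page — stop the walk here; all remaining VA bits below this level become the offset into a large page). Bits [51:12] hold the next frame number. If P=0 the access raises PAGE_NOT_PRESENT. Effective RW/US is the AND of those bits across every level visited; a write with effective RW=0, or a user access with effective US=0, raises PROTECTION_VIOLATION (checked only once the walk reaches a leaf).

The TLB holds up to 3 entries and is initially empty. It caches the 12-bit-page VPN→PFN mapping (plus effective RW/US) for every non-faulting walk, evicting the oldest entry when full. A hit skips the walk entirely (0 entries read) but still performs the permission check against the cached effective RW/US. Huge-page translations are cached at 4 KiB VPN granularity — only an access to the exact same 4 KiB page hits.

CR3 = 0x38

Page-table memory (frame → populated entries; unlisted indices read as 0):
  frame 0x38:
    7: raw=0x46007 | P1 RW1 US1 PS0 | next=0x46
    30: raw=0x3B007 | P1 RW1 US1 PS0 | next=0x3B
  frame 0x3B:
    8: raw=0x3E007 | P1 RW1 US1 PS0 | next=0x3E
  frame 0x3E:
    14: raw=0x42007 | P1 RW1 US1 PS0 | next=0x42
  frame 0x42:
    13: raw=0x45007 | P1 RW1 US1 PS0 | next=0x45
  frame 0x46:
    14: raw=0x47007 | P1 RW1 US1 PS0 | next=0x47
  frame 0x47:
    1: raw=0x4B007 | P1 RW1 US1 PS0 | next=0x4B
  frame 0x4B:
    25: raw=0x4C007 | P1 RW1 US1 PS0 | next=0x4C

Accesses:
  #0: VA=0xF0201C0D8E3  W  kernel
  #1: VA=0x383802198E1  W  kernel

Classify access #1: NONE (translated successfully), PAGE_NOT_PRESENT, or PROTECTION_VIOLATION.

Walk each access:
#0 VA=0xF0201C0D8E3 (w,kernel):
  lvl0: tbl 0x38, slot 30 ⇒ 0x3B007 (P1/RW1/US1/PS0)
  lvl1: tbl 0x3B, slot 8 ⇒ 0x3E007 (P1/RW1/US1/PS0)
  lvl2: tbl 0x3E, slot 14 ⇒ 0x42007 (P1/RW1/US1/PS0)
  lvl3: tbl 0x42, slot 13 ⇒ 0x45007 (P1/RW1/US1/PS0)
  ⇒ phys 0x458E3  [4 reads]
#1 VA=0x383802198E1 (w,kernel):
  lvl0: tbl 0x38, slot 7 ⇒ 0x46007 (P1/RW1/US1/PS0)
  lvl1: tbl 0x46, slot 14 ⇒ 0x47007 (P1/RW1/US1/PS0)
  lvl2: tbl 0x47, slot 1 ⇒ 0x4B007 (P1/RW1/US1/PS0)
  lvl3: tbl 0x4B, slot 25 ⇒ 0x4C007 (P1/RW1/US1/PS0)
  ⇒ phys 0x4C8E1  [4 reads]

Access #1 fault: NONE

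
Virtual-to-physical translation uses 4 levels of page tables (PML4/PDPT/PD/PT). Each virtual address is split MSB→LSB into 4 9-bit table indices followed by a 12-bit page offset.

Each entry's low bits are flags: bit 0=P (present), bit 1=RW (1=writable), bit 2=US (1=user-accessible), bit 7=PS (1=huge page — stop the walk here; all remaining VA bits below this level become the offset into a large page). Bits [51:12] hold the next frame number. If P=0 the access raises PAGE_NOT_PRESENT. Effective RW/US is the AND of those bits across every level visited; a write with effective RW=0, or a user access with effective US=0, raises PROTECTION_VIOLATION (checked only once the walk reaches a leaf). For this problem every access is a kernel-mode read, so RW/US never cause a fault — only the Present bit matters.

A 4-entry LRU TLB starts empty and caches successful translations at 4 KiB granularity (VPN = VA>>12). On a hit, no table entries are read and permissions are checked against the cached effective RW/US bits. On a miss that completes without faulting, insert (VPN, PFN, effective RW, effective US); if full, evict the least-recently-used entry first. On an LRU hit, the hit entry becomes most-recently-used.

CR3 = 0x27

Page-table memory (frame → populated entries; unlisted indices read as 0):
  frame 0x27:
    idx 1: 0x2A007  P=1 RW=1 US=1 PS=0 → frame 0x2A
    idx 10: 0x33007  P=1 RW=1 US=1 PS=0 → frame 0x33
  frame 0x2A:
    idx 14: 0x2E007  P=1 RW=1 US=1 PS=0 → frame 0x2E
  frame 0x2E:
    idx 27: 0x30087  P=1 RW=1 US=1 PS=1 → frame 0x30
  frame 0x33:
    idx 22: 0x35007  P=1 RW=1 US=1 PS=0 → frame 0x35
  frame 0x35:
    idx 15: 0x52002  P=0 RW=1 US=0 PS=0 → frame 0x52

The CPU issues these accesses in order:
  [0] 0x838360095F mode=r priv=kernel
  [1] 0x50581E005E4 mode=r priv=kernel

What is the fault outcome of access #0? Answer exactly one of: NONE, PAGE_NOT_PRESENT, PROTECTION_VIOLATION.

Trace:
#0 VA=0x838360095F (r,kernel):
  L0: frame=0x27 idx=1 entry=0x2A007 [P=1 RW=1 US=1 PS=0]
  L1: frame=0x2A idx=14 entry=0x2E007 [P=1 RW=1 US=1 PS=0]
  L2: frame=0x2E idx=27 entry=0x30087 [P=1 RW=1 US=1 PS=1]
  ⇒ phys 0x3095F (huge @L2)  [3 reads]
#1 VA=0x50581E005E4 (r,kernel):
  L0: frame=0x27 idx=10 entry=0x33007 [P=1 RW=1 US=1 PS=0]
  L1: frame=0x33 idx=22 entry=0x35007 [P=1 RW=1 US=1 PS=0]
  L2: frame=0x35 idx=15 entry=0x52002 [P=0 RW=1 US=0 PS=0]
  ⇒ fault: PAGE_NOT_PRESENT  — 3 lookups

Access #0 fault: NONE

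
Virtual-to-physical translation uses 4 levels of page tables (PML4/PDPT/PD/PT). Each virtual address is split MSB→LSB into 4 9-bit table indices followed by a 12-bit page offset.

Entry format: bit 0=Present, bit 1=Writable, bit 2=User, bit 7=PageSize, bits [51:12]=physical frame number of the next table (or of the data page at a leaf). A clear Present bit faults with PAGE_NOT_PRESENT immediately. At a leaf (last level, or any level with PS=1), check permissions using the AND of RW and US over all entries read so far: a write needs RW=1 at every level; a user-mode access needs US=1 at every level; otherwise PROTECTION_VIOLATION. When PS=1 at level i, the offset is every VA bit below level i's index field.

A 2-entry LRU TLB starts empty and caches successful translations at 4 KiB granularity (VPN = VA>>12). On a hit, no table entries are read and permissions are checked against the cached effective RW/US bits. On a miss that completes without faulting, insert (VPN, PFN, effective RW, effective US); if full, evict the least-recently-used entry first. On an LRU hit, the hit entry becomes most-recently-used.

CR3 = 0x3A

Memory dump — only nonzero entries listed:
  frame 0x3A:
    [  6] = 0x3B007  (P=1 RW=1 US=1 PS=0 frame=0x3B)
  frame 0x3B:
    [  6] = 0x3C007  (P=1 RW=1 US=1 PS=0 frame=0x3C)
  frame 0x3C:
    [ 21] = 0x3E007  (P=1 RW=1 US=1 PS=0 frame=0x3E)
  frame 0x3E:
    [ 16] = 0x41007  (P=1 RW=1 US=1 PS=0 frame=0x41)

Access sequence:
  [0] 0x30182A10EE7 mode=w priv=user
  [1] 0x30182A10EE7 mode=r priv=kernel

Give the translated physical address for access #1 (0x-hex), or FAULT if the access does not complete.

Trace:
#0 VA=0x30182A10EE7 (w,user):
  L0: frame=0x3A idx=6 entry=0x3B007 [P=1 RW=1 US=1 PS=0]
  L1: frame=0x3B idx=6 entry=0x3C007 [P=1 RW=1 US=1 PS=0]
  L2: frame=0x3C idx=21 entry=0x3E007 [P=1 RW=1 US=1 PS=0]
  L3: frame=0x3E idx=16 entry=0x41007 [P=1 RW=1 US=1 PS=0]
  → PA=0x41EE7  (4 entries read)
#1 VA=0x30182A10EE7 (r,kernel):
  TLB hit vpn=0x30182A10 → PA=0x41EE7

Access #1 PA: 0x41EE7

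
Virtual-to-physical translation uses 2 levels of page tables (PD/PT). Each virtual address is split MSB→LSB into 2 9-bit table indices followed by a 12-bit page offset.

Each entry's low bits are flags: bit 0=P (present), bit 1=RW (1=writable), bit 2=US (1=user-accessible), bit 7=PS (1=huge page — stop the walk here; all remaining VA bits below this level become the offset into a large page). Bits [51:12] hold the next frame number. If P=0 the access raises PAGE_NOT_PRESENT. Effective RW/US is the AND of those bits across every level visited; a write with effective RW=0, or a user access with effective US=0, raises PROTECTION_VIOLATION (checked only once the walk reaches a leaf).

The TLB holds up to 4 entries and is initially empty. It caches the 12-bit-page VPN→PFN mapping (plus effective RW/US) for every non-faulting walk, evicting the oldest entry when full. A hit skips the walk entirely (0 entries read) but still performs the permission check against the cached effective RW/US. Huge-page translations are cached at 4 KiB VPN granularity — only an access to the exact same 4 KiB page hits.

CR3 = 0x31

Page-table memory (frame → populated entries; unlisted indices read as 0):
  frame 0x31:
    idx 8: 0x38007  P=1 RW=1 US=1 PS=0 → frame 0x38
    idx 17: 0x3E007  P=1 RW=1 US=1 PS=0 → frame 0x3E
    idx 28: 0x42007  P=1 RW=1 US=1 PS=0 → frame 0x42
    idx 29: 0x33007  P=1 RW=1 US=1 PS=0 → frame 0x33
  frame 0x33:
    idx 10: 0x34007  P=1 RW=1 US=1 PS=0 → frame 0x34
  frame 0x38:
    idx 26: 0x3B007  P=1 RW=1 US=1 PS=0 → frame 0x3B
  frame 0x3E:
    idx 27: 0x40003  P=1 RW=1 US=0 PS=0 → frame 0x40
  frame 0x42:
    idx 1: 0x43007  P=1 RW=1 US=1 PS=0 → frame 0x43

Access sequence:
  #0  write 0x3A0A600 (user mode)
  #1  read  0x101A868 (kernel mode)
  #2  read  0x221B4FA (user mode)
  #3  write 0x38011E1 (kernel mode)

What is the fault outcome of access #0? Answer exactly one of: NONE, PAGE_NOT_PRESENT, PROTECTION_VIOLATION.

Per-access translation:
#0 VA=0x3A0A600 (w,user):
  lvl0: tbl 0x31, slot 29 ⇒ 0x33007 (P1/RW1/US1/PS0)
  lvl1: tbl 0x33, slot 10 ⇒ 0x34007 (P1/RW1/US1/PS0)
  ⇒ phys 0x34600  [2 reads]
#1 VA=0x101A868 (r,kernel):
  lvl0: tbl 0x31, slot 8 ⇒ 0x38007 (P1/RW1/US1/PS0)
  lvl1: tbl 0x38, slot 26 ⇒ 0x3B007 (P1/RW1/US1/PS0)
  ⇒ phys 0x3B868  [2 reads]
#2 VA=0x221B4FA (r,user):
  lvl0: tbl 0x31, slot 17 ⇒ 0x3E007 (P1/RW1/US1/PS0)
  lvl1: tbl 0x3E, slot 27 ⇒ 0x40003 (P1/RW1/US0/PS0)
  → PROTECTION_VIOLATION  (2 entries read)
#3 VA=0x38011E1 (w,kernel):
  lvl0: tbl 0x31, slot 28 ⇒ 0x42007 (P1/RW1/US1/PS0)
  lvl1: tbl 0x42, slot 1 ⇒ 0x43007 (P1/RW1/US1/PS0)
  ⇒ phys 0x431E1  [2 reads]

Access #0 fault: NONE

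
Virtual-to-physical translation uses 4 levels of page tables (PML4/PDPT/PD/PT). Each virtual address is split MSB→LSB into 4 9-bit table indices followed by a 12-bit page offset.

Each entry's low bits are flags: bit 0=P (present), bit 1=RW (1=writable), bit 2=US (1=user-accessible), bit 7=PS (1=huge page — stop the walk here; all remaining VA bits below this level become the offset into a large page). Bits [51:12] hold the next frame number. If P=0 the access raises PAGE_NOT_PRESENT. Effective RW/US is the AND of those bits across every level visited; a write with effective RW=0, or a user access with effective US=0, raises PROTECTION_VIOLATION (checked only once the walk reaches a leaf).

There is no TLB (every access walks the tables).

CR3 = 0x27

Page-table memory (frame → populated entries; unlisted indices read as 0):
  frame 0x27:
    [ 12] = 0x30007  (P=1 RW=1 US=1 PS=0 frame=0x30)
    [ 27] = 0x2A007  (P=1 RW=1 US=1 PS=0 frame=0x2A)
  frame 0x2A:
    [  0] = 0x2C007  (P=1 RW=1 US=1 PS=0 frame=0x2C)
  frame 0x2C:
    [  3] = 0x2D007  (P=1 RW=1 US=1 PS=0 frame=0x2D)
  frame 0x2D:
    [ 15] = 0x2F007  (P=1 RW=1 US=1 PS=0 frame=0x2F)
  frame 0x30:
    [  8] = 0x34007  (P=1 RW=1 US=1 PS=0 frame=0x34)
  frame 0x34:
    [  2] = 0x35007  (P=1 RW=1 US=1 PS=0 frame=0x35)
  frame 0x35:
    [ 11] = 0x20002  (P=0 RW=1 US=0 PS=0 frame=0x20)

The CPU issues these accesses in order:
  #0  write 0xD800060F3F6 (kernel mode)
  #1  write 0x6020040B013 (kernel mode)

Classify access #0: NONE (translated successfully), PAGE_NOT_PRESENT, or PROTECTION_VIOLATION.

Trace:
#0 VA=0xD800060F3F6 (w,kernel):
  lvl0: tbl 0x27, slot 27 ⇒ 0x2A007 (P1/RW1/US1/PS0)
  lvl1: tbl 0x2A, slot 0 ⇒ 0x2C007 (P1/RW1/US1/PS0)
  lvl2: tbl 0x2C, slot 3 ⇒ 0x2D007 (P1/RW1/US1/PS0)
  lvl3: tbl 0x2D, slot 15 ⇒ 0x2F007 (P1/RW1/US1/PS0)
  → PA=0x2F3F6  (4 entries read)
#1 VA=0x6020040B013 (w,kernel):
  lvl0: tbl 0x27, slot 12 ⇒ 0x30007 (P1/RW1/US1/PS0)
  lvl1: tbl 0x30, slot 8 ⇒ 0x34007 (P1/RW1/US1/PS0)
  lvl2: tbl 0x34, slot 2 ⇒ 0x35007 (P1/RW1/US1/PS0)
  lvl3: tbl 0x35, slot 11 ⇒ 0x20002 (P0/RW1/US0/PS0)
  → PAGE_NOT_PRESENT  (4 entries read)

Access #0 fault: NONE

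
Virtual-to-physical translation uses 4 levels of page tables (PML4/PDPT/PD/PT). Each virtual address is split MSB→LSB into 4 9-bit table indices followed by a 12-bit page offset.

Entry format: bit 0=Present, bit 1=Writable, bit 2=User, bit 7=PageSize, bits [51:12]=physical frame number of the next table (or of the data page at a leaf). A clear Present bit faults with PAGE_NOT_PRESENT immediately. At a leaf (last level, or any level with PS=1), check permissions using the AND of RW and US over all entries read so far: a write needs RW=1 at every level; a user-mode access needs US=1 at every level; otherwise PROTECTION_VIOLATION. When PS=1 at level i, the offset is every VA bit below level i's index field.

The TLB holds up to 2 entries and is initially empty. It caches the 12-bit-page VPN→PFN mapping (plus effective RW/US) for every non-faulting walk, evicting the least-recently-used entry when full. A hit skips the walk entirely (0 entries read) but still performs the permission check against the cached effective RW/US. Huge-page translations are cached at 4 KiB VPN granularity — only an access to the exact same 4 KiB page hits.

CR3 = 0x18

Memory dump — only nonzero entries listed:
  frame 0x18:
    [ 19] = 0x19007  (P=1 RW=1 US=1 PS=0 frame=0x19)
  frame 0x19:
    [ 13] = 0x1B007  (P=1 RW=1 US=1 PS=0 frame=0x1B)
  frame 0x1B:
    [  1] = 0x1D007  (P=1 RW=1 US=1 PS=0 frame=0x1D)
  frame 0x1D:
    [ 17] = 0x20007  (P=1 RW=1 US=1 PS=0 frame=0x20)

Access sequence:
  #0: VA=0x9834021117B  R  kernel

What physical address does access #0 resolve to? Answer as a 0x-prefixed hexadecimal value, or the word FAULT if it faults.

Walk each access:
#0 VA=0x9834021117B (r,kernel):
  L0: frame=0x18 idx=19 entry=0x19007 [P=1 RW=1 US=1 PS=0]
  L1: frame=0x19 idx=13 entry=0x1B007 [P=1 RW=1 US=1 PS=0]
  L2: frame=0x1B idx=1 entry=0x1D007 [P=1 RW=1 US=1 PS=0]
  L3: frame=0x1D idx=17 entry=0x20007 [P=1 RW=1 US=1 PS=0]
  ✓ 0x2017B  — 4 lookups

Access #0 PA: 0x2017B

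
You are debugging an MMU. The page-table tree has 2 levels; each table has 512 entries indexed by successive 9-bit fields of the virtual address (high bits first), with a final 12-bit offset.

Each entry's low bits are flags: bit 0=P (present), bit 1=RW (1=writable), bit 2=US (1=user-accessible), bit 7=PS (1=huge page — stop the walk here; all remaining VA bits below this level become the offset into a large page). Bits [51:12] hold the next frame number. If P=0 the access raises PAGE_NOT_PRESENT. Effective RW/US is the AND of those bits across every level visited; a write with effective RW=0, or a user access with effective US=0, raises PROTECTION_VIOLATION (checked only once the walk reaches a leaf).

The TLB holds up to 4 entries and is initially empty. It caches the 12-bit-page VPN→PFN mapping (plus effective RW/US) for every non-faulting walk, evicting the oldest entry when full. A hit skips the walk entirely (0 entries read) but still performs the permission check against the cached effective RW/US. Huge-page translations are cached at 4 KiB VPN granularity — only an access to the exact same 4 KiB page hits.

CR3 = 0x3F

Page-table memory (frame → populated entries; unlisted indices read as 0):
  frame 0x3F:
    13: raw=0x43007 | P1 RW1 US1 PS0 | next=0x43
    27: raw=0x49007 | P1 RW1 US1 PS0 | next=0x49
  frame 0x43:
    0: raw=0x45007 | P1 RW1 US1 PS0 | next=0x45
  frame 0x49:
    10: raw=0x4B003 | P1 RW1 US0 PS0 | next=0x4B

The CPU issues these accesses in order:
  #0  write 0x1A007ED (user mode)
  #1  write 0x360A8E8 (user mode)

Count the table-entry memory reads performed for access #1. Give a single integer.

Trace:
#0 VA=0x1A007ED (w,user):
  lvl0: tbl 0x3F, slot 13 ⇒ 0x43007 (P1/RW1/US1/PS0)
  lvl1: tbl 0x43, slot 0 ⇒ 0x45007 (P1/RW1/US1/PS0)
  ⇒ phys 0x457ED  [2 reads]
#1 VA=0x360A8E8 (w,user):
  lvl0: tbl 0x3F, slot 27 ⇒ 0x49007 (P1/RW1/US1/PS0)
  lvl1: tbl 0x49, slot 10 ⇒ 0x4B003 (P1/RW1/US0/PS0)
  ✗ PROTECTION_VIOLATION  [2 reads]

Entries read for #1: 2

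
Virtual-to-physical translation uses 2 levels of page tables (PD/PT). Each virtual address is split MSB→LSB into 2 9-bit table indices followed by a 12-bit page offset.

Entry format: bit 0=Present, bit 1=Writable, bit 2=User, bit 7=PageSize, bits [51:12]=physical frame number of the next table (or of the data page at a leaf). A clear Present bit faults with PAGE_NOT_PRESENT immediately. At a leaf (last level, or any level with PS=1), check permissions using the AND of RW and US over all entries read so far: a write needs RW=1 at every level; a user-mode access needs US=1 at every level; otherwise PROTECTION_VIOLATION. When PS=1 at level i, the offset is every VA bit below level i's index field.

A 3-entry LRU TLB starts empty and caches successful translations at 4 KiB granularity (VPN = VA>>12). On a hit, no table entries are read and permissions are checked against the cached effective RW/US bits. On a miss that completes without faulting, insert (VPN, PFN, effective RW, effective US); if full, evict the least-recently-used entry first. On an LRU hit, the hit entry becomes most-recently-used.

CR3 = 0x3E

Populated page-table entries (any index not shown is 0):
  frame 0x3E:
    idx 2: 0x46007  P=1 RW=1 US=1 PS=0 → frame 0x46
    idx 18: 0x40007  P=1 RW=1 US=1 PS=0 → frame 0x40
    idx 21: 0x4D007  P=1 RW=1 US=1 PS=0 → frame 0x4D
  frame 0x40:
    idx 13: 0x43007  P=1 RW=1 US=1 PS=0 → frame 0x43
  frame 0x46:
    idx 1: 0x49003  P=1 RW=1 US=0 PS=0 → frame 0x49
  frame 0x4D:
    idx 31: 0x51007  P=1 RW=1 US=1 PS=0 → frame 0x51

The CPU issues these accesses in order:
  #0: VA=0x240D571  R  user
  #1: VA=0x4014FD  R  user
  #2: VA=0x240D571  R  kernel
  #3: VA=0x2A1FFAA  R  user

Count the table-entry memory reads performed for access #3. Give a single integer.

Walk each access:
#0 VA=0x240D571 (r,user):
  L0 @0x3E[18] → 0x40007  P=1,RW=1,US=1,PS=0
  L1 @0x40[13] → 0x43007  P=1,RW=1,US=1,PS=0
  ✓ 0x43571  — 2 lookups
#1 VA=0x4014FD (r,user):
  L0 @0x3E[2] → 0x46007  P=1,RW=1,US=1,PS=0
  L1 @0x46[1] → 0x49003  P=1,RW=1,US=0,PS=0
  ⇒ fault: PROTECTION_VIOLATION  — 2 lookups
#2 VA=0x240D571 (r,kernel):
  TLB hit vpn=0x240D → PA=0x43571
#3 VA=0x2A1FFAA (r,user):
  L0 @0x3E[21] → 0x4D007  P=1,RW=1,US=1,PS=0
  L1 @0x4D[31] → 0x51007  P=1,RW=1,US=1,PS=0
  ✓ 0x51FAA  — 2 lookups

Entries read for #3: 2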